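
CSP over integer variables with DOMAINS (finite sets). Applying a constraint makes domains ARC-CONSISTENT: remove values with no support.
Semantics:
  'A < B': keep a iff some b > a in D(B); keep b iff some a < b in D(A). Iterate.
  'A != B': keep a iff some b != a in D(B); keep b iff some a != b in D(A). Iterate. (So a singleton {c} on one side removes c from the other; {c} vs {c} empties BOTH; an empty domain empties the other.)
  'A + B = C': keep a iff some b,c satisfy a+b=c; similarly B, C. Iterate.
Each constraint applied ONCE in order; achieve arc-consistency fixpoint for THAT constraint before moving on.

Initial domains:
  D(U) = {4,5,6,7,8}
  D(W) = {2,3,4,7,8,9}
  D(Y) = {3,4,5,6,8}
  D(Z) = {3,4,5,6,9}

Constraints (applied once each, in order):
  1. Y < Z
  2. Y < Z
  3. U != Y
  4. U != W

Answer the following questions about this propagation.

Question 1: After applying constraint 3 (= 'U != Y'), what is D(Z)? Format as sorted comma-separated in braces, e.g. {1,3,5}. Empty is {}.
Constraint 1 (Y < Z) on D(Y)={3,4,5,6,8} D(Z)={3,4,5,6,9}: Z {3,4,5,6,9}->{4,5,6,9}
Constraint 2 (Y < Z) on D(Y)={3,4,5,6,8} D(Z)={4,5,6,9}: no change
Constraint 3 (U != Y) on D(U)={4,5,6,7,8} D(Y)={3,4,5,6,8}: no change
So after constraint 3: D(Z) = {4,5,6,9}

Answer: {4,5,6,9}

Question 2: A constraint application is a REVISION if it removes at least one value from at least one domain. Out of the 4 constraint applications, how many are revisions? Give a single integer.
Answer: 1

Derivation:
Constraint 1 (Y < Z) on D(Y)={3,4,5,6,8} D(Z)={3,4,5,6,9}: Z {3,4,5,6,9}->{4,5,6,9} => REVISION
Constraint 2 (Y < Z) on D(Y)={3,4,5,6,8} D(Z)={4,5,6,9}: no change => not a revision
Constraint 3 (U != Y) on D(U)={4,5,6,7,8} D(Y)={3,4,5,6,8}: no change => not a revision
Constraint 4 (U != W) on D(U)={4,5,6,7,8} D(W)={2,3,4,7,8,9}: no change => not a revision
Total revisions = 1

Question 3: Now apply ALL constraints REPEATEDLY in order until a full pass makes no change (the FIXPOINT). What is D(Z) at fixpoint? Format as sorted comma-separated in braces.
pass 0 (initial): D(Z)={3,4,5,6,9}
pass 1: Z {3,4,5,6,9}->{4,5,6,9}
pass 2: no change
Fixpoint after 2 passes: D(Z) = {4,5,6,9}

Answer: {4,5,6,9}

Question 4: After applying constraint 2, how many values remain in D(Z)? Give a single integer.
Answer: 4

Derivation:
Constraint 1 (Y < Z) on D(Y)={3,4,5,6,8} D(Z)={3,4,5,6,9}: Z {3,4,5,6,9}->{4,5,6,9}
Constraint 2 (Y < Z) on D(Y)={3,4,5,6,8} D(Z)={4,5,6,9}: no change
So after constraint 2: D(Z)={4,5,6,9}, size = 4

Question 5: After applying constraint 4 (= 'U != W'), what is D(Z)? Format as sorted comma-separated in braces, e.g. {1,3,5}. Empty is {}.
Constraint 1 (Y < Z) on D(Y)={3,4,5,6,8} D(Z)={3,4,5,6,9}: Z {3,4,5,6,9}->{4,5,6,9}
Constraint 2 (Y < Z) on D(Y)={3,4,5,6,8} D(Z)={4,5,6,9}: no change
Constraint 3 (U != Y) on D(U)={4,5,6,7,8} D(Y)={3,4,5,6,8}: no change
Constraint 4 (U != W) on D(U)={4,5,6,7,8} D(W)={2,3,4,7,8,9}: no change
So after constraint 4: D(Z) = {4,5,6,9}

Answer: {4,5,6,9}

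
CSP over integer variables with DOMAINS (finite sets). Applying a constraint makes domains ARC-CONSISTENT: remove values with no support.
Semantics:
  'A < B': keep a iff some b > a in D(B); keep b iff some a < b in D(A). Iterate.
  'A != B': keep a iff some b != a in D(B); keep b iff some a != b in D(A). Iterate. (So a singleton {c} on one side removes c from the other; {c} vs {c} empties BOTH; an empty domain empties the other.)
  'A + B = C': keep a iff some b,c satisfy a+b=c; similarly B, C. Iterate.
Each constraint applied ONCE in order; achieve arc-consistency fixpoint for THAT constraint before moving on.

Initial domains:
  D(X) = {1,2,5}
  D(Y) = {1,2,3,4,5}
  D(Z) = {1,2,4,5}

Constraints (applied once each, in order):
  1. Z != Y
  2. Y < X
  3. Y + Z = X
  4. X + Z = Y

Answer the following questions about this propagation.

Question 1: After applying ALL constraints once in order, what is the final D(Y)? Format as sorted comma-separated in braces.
Answer: {3,4}

Derivation:
Constraint 1 (Z != Y) on D(Z)={1,2,4,5} D(Y)={1,2,3,4,5}: no change
Constraint 2 (Y < X) on D(Y)={1,2,3,4,5} D(X)={1,2,5}: Y {1,2,3,4,5}->{1,2,3,4}; X {1,2,5}->{2,5}
Constraint 3 (Y + Z = X) on D(Y)={1,2,3,4} D(Z)={1,2,4,5} D(X)={2,5}: Y {1,2,3,4}->{1,3,4}; Z {1,2,4,5}->{1,2,4}
Constraint 4 (X + Z = Y) on D(X)={2,5} D(Z)={1,2,4} D(Y)={1,3,4}: X {2,5}->{2}; Z {1,2,4}->{1,2}; Y {1,3,4}->{3,4}
So after all 4 constraints: D(Y) = {3,4}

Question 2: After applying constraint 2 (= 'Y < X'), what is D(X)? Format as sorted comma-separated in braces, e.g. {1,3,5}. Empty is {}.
Constraint 1 (Z != Y) on D(Z)={1,2,4,5} D(Y)={1,2,3,4,5}: no change
Constraint 2 (Y < X) on D(Y)={1,2,3,4,5} D(X)={1,2,5}: Y {1,2,3,4,5}->{1,2,3,4}; X {1,2,5}->{2,5}
So after constraint 2: D(X) = {2,5}

Answer: {2,5}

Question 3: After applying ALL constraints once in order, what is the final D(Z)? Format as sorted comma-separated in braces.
Answer: {1,2}

Derivation:
Constraint 1 (Z != Y) on D(Z)={1,2,4,5} D(Y)={1,2,3,4,5}: no change
Constraint 2 (Y < X) on D(Y)={1,2,3,4,5} D(X)={1,2,5}: Y {1,2,3,4,5}->{1,2,3,4}; X {1,2,5}->{2,5}
Constraint 3 (Y + Z = X) on D(Y)={1,2,3,4} D(Z)={1,2,4,5} D(X)={2,5}: Y {1,2,3,4}->{1,3,4}; Z {1,2,4,5}->{1,2,4}
Constraint 4 (X + Z = Y) on D(X)={2,5} D(Z)={1,2,4} D(Y)={1,3,4}: X {2,5}->{2}; Z {1,2,4}->{1,2}; Y {1,3,4}->{3,4}
So after all 4 constraints: D(Z) = {1,2}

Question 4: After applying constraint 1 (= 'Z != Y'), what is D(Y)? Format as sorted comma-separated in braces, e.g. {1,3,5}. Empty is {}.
Answer: {1,2,3,4,5}

Derivation:
Constraint 1 (Z != Y) on D(Z)={1,2,4,5} D(Y)={1,2,3,4,5}: no change
So after constraint 1: D(Y) = {1,2,3,4,5}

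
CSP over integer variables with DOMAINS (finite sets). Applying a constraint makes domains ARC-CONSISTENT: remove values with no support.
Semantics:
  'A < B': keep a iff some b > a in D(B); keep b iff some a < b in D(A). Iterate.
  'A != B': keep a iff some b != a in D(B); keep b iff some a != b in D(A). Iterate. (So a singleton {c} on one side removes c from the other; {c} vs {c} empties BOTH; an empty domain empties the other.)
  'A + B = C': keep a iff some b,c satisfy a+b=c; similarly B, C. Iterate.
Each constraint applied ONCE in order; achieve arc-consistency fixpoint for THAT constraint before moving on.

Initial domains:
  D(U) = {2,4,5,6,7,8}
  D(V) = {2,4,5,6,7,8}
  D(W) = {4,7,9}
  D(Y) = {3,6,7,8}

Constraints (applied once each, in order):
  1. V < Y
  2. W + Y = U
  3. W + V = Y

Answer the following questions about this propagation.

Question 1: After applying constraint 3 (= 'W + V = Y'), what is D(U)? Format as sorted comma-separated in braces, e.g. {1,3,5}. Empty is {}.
Constraint 1 (V < Y) on D(V)={2,4,5,6,7,8} D(Y)={3,6,7,8}: V {2,4,5,6,7,8}->{2,4,5,6,7}
Constraint 2 (W + Y = U) on D(W)={4,7,9} D(Y)={3,6,7,8} D(U)={2,4,5,6,7,8}: W {4,7,9}->{4}; Y {3,6,7,8}->{3}; U {2,4,5,6,7,8}->{7}
Constraint 3 (W + V = Y) on D(W)={4} D(V)={2,4,5,6,7} D(Y)={3}: W {4}->{}; V {2,4,5,6,7}->{}; Y {3}->{}
So after constraint 3: D(U) = {7}

Answer: {7}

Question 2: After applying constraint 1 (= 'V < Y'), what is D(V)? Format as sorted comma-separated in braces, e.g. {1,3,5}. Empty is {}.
Answer: {2,4,5,6,7}

Derivation:
Constraint 1 (V < Y) on D(V)={2,4,5,6,7,8} D(Y)={3,6,7,8}: V {2,4,5,6,7,8}->{2,4,5,6,7}
So after constraint 1: D(V) = {2,4,5,6,7}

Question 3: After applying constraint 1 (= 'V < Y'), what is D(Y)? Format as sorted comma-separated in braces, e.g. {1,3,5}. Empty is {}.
Answer: {3,6,7,8}

Derivation:
Constraint 1 (V < Y) on D(V)={2,4,5,6,7,8} D(Y)={3,6,7,8}: V {2,4,5,6,7,8}->{2,4,5,6,7}
So after constraint 1: D(Y) = {3,6,7,8}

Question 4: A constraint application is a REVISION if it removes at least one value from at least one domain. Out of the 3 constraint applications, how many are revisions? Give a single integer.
Answer: 3

Derivation:
Constraint 1 (V < Y) on D(V)={2,4,5,6,7,8} D(Y)={3,6,7,8}: V {2,4,5,6,7,8}->{2,4,5,6,7} => REVISION
Constraint 2 (W + Y = U) on D(W)={4,7,9} D(Y)={3,6,7,8} D(U)={2,4,5,6,7,8}: W {4,7,9}->{4}; Y {3,6,7,8}->{3}; U {2,4,5,6,7,8}->{7} => REVISION
Constraint 3 (W + V = Y) on D(W)={4} D(V)={2,4,5,6,7} D(Y)={3}: W {4}->{}; V {2,4,5,6,7}->{}; Y {3}->{} => REVISION
Total revisions = 3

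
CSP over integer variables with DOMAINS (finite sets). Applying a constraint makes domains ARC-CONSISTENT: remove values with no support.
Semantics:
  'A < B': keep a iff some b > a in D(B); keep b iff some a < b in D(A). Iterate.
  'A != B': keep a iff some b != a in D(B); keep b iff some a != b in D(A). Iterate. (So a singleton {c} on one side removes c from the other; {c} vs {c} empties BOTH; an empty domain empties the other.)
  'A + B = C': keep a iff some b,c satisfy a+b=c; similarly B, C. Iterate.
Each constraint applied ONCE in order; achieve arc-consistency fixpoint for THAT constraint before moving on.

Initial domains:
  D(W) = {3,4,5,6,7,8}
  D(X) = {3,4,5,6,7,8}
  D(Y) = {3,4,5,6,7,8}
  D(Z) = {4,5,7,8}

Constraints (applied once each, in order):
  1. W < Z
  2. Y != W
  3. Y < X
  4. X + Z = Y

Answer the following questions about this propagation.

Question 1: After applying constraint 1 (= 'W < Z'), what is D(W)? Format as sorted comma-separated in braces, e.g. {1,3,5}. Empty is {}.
Constraint 1 (W < Z) on D(W)={3,4,5,6,7,8} D(Z)={4,5,7,8}: W {3,4,5,6,7,8}->{3,4,5,6,7}
So after constraint 1: D(W) = {3,4,5,6,7}

Answer: {3,4,5,6,7}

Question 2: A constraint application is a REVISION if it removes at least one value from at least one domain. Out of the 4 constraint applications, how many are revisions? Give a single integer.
Constraint 1 (W < Z) on D(W)={3,4,5,6,7,8} D(Z)={4,5,7,8}: W {3,4,5,6,7,8}->{3,4,5,6,7} => REVISION
Constraint 2 (Y != W) on D(Y)={3,4,5,6,7,8} D(W)={3,4,5,6,7}: no change => not a revision
Constraint 3 (Y < X) on D(Y)={3,4,5,6,7,8} D(X)={3,4,5,6,7,8}: Y {3,4,5,6,7,8}->{3,4,5,6,7}; X {3,4,5,6,7,8}->{4,5,6,7,8} => REVISION
Constraint 4 (X + Z = Y) on D(X)={4,5,6,7,8} D(Z)={4,5,7,8} D(Y)={3,4,5,6,7}: X {4,5,6,7,8}->{}; Z {4,5,7,8}->{}; Y {3,4,5,6,7}->{} => REVISION
Total revisions = 3

Answer: 3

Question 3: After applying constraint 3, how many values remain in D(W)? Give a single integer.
Constraint 1 (W < Z) on D(W)={3,4,5,6,7,8} D(Z)={4,5,7,8}: W {3,4,5,6,7,8}->{3,4,5,6,7}
Constraint 2 (Y != W) on D(Y)={3,4,5,6,7,8} D(W)={3,4,5,6,7}: no change
Constraint 3 (Y < X) on D(Y)={3,4,5,6,7,8} D(X)={3,4,5,6,7,8}: Y {3,4,5,6,7,8}->{3,4,5,6,7}; X {3,4,5,6,7,8}->{4,5,6,7,8}
So after constraint 3: D(W)={3,4,5,6,7}, size = 5

Answer: 5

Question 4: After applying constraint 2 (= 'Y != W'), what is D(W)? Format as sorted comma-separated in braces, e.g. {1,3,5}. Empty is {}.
Constraint 1 (W < Z) on D(W)={3,4,5,6,7,8} D(Z)={4,5,7,8}: W {3,4,5,6,7,8}->{3,4,5,6,7}
Constraint 2 (Y != W) on D(Y)={3,4,5,6,7,8} D(W)={3,4,5,6,7}: no change
So after constraint 2: D(W) = {3,4,5,6,7}

Answer: {3,4,5,6,7}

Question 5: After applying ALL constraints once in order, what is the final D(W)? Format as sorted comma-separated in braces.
Constraint 1 (W < Z) on D(W)={3,4,5,6,7,8} D(Z)={4,5,7,8}: W {3,4,5,6,7,8}->{3,4,5,6,7}
Constraint 2 (Y != W) on D(Y)={3,4,5,6,7,8} D(W)={3,4,5,6,7}: no change
Constraint 3 (Y < X) on D(Y)={3,4,5,6,7,8} D(X)={3,4,5,6,7,8}: Y {3,4,5,6,7,8}->{3,4,5,6,7}; X {3,4,5,6,7,8}->{4,5,6,7,8}
Constraint 4 (X + Z = Y) on D(X)={4,5,6,7,8} D(Z)={4,5,7,8} D(Y)={3,4,5,6,7}: X {4,5,6,7,8}->{}; Z {4,5,7,8}->{}; Y {3,4,5,6,7}->{}
So after all 4 constraints: D(W) = {3,4,5,6,7}

Answer: {3,4,5,6,7}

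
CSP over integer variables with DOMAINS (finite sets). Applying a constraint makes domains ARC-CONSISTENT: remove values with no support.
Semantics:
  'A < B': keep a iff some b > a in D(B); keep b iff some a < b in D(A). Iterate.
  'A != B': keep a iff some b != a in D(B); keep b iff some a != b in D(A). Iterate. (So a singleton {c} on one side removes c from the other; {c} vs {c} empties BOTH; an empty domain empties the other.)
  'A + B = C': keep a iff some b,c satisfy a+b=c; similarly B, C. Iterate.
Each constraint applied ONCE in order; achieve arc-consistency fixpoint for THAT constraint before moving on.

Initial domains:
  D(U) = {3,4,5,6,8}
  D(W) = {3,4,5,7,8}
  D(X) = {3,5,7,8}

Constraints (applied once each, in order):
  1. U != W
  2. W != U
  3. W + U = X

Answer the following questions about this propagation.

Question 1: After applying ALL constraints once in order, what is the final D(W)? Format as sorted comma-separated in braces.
Answer: {3,4,5}

Derivation:
Constraint 1 (U != W) on D(U)={3,4,5,6,8} D(W)={3,4,5,7,8}: no change
Constraint 2 (W != U) on D(W)={3,4,5,7,8} D(U)={3,4,5,6,8}: no change
Constraint 3 (W + U = X) on D(W)={3,4,5,7,8} D(U)={3,4,5,6,8} D(X)={3,5,7,8}: W {3,4,5,7,8}->{3,4,5}; U {3,4,5,6,8}->{3,4,5}; X {3,5,7,8}->{7,8}
So after all 3 constraints: D(W) = {3,4,5}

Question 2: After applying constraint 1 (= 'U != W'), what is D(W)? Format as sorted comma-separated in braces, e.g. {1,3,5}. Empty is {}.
Answer: {3,4,5,7,8}

Derivation:
Constraint 1 (U != W) on D(U)={3,4,5,6,8} D(W)={3,4,5,7,8}: no change
So after constraint 1: D(W) = {3,4,5,7,8}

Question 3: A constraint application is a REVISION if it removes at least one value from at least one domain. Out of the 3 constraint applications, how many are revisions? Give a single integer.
Answer: 1

Derivation:
Constraint 1 (U != W) on D(U)={3,4,5,6,8} D(W)={3,4,5,7,8}: no change => not a revision
Constraint 2 (W != U) on D(W)={3,4,5,7,8} D(U)={3,4,5,6,8}: no change => not a revision
Constraint 3 (W + U = X) on D(W)={3,4,5,7,8} D(U)={3,4,5,6,8} D(X)={3,5,7,8}: W {3,4,5,7,8}->{3,4,5}; U {3,4,5,6,8}->{3,4,5}; X {3,5,7,8}->{7,8} => REVISION
Total revisions = 1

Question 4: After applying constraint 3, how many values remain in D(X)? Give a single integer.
Constraint 1 (U != W) on D(U)={3,4,5,6,8} D(W)={3,4,5,7,8}: no change
Constraint 2 (W != U) on D(W)={3,4,5,7,8} D(U)={3,4,5,6,8}: no change
Constraint 3 (W + U = X) on D(W)={3,4,5,7,8} D(U)={3,4,5,6,8} D(X)={3,5,7,8}: W {3,4,5,7,8}->{3,4,5}; U {3,4,5,6,8}->{3,4,5}; X {3,5,7,8}->{7,8}
So after constraint 3: D(X)={7,8}, size = 2

Answer: 2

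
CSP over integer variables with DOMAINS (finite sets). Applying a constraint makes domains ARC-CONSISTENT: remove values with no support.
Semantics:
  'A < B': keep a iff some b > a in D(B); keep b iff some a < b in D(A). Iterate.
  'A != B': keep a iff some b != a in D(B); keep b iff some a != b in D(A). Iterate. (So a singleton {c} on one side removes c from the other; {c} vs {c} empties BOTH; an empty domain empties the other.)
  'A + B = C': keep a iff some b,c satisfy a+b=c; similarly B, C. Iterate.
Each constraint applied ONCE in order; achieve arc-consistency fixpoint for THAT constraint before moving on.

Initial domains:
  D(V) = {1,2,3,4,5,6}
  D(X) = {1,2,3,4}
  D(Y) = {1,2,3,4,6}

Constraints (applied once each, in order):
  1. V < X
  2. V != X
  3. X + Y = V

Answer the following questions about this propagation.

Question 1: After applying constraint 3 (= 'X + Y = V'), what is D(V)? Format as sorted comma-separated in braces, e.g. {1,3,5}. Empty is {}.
Constraint 1 (V < X) on D(V)={1,2,3,4,5,6} D(X)={1,2,3,4}: V {1,2,3,4,5,6}->{1,2,3}; X {1,2,3,4}->{2,3,4}
Constraint 2 (V != X) on D(V)={1,2,3} D(X)={2,3,4}: no change
Constraint 3 (X + Y = V) on D(X)={2,3,4} D(Y)={1,2,3,4,6} D(V)={1,2,3}: X {2,3,4}->{2}; Y {1,2,3,4,6}->{1}; V {1,2,3}->{3}
So after constraint 3: D(V) = {3}

Answer: {3}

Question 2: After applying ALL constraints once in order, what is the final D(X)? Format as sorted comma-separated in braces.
Answer: {2}

Derivation:
Constraint 1 (V < X) on D(V)={1,2,3,4,5,6} D(X)={1,2,3,4}: V {1,2,3,4,5,6}->{1,2,3}; X {1,2,3,4}->{2,3,4}
Constraint 2 (V != X) on D(V)={1,2,3} D(X)={2,3,4}: no change
Constraint 3 (X + Y = V) on D(X)={2,3,4} D(Y)={1,2,3,4,6} D(V)={1,2,3}: X {2,3,4}->{2}; Y {1,2,3,4,6}->{1}; V {1,2,3}->{3}
So after all 3 constraints: D(X) = {2}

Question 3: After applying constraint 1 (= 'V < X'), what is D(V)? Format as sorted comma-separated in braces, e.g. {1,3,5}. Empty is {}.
Answer: {1,2,3}

Derivation:
Constraint 1 (V < X) on D(V)={1,2,3,4,5,6} D(X)={1,2,3,4}: V {1,2,3,4,5,6}->{1,2,3}; X {1,2,3,4}->{2,3,4}
So after constraint 1: D(V) = {1,2,3}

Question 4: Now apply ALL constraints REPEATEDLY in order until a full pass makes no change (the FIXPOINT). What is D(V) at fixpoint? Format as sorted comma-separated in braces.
pass 0 (initial): D(V)={1,2,3,4,5,6}
pass 1: V {1,2,3,4,5,6}->{3}; X {1,2,3,4}->{2}; Y {1,2,3,4,6}->{1}
pass 2: V {3}->{}; X {2}->{}; Y {1}->{}
pass 3: no change
Fixpoint after 3 passes: D(V) = {}

Answer: {}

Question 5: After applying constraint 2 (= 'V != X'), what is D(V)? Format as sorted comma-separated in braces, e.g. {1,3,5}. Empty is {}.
Constraint 1 (V < X) on D(V)={1,2,3,4,5,6} D(X)={1,2,3,4}: V {1,2,3,4,5,6}->{1,2,3}; X {1,2,3,4}->{2,3,4}
Constraint 2 (V != X) on D(V)={1,2,3} D(X)={2,3,4}: no change
So after constraint 2: D(V) = {1,2,3}

Answer: {1,2,3}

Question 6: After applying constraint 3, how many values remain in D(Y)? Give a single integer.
Answer: 1

Derivation:
Constraint 1 (V < X) on D(V)={1,2,3,4,5,6} D(X)={1,2,3,4}: V {1,2,3,4,5,6}->{1,2,3}; X {1,2,3,4}->{2,3,4}
Constraint 2 (V != X) on D(V)={1,2,3} D(X)={2,3,4}: no change
Constraint 3 (X + Y = V) on D(X)={2,3,4} D(Y)={1,2,3,4,6} D(V)={1,2,3}: X {2,3,4}->{2}; Y {1,2,3,4,6}->{1}; V {1,2,3}->{3}
So after constraint 3: D(Y)={1}, size = 1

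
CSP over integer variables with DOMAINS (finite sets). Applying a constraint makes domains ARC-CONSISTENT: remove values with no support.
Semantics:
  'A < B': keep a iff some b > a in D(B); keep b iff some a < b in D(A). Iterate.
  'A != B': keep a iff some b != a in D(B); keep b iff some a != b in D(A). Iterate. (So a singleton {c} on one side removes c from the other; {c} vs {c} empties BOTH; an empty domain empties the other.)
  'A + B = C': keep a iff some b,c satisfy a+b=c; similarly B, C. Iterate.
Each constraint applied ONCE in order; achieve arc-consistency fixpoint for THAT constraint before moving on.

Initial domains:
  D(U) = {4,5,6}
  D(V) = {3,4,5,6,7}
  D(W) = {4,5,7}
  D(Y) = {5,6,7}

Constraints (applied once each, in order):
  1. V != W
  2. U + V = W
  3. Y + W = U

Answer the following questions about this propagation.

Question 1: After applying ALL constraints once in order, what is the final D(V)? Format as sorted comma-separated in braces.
Answer: {3}

Derivation:
Constraint 1 (V != W) on D(V)={3,4,5,6,7} D(W)={4,5,7}: no change
Constraint 2 (U + V = W) on D(U)={4,5,6} D(V)={3,4,5,6,7} D(W)={4,5,7}: U {4,5,6}->{4}; V {3,4,5,6,7}->{3}; W {4,5,7}->{7}
Constraint 3 (Y + W = U) on D(Y)={5,6,7} D(W)={7} D(U)={4}: Y {5,6,7}->{}; W {7}->{}; U {4}->{}
So after all 3 constraints: D(V) = {3}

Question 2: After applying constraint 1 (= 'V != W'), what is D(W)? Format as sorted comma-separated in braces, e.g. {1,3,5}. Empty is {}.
Answer: {4,5,7}

Derivation:
Constraint 1 (V != W) on D(V)={3,4,5,6,7} D(W)={4,5,7}: no change
So after constraint 1: D(W) = {4,5,7}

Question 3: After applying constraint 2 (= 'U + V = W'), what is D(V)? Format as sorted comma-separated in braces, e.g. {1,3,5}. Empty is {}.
Answer: {3}

Derivation:
Constraint 1 (V != W) on D(V)={3,4,5,6,7} D(W)={4,5,7}: no change
Constraint 2 (U + V = W) on D(U)={4,5,6} D(V)={3,4,5,6,7} D(W)={4,5,7}: U {4,5,6}->{4}; V {3,4,5,6,7}->{3}; W {4,5,7}->{7}
So after constraint 2: D(V) = {3}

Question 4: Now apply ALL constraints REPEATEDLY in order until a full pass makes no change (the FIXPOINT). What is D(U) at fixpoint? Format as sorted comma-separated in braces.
pass 0 (initial): D(U)={4,5,6}
pass 1: U {4,5,6}->{}; V {3,4,5,6,7}->{3}; W {4,5,7}->{}; Y {5,6,7}->{}
pass 2: V {3}->{}
pass 3: no change
Fixpoint after 3 passes: D(U) = {}

Answer: {}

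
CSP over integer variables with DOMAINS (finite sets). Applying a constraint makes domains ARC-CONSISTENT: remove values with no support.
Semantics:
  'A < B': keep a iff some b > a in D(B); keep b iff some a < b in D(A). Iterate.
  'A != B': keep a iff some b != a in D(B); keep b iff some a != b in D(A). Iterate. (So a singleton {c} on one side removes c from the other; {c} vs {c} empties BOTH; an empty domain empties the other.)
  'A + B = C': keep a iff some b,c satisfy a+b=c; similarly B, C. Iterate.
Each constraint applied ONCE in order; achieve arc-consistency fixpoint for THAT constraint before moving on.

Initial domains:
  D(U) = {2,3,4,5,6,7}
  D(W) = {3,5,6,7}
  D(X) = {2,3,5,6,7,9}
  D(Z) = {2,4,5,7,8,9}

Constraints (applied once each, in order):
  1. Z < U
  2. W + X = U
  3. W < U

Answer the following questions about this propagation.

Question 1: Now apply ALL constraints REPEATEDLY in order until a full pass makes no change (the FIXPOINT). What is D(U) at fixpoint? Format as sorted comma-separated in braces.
pass 0 (initial): D(U)={2,3,4,5,6,7}
pass 1: U {2,3,4,5,6,7}->{5,6,7}; W {3,5,6,7}->{3,5}; X {2,3,5,6,7,9}->{2,3}; Z {2,4,5,7,8,9}->{2,4,5}
pass 2: no change
Fixpoint after 2 passes: D(U) = {5,6,7}

Answer: {5,6,7}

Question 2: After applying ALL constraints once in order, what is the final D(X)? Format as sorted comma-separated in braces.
Answer: {2,3}

Derivation:
Constraint 1 (Z < U) on D(Z)={2,4,5,7,8,9} D(U)={2,3,4,5,6,7}: Z {2,4,5,7,8,9}->{2,4,5}; U {2,3,4,5,6,7}->{3,4,5,6,7}
Constraint 2 (W + X = U) on D(W)={3,5,6,7} D(X)={2,3,5,6,7,9} D(U)={3,4,5,6,7}: W {3,5,6,7}->{3,5}; X {2,3,5,6,7,9}->{2,3}; U {3,4,5,6,7}->{5,6,7}
Constraint 3 (W < U) on D(W)={3,5} D(U)={5,6,7}: no change
So after all 3 constraints: D(X) = {2,3}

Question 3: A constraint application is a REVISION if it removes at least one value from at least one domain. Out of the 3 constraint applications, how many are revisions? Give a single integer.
Answer: 2

Derivation:
Constraint 1 (Z < U) on D(Z)={2,4,5,7,8,9} D(U)={2,3,4,5,6,7}: Z {2,4,5,7,8,9}->{2,4,5}; U {2,3,4,5,6,7}->{3,4,5,6,7} => REVISION
Constraint 2 (W + X = U) on D(W)={3,5,6,7} D(X)={2,3,5,6,7,9} D(U)={3,4,5,6,7}: W {3,5,6,7}->{3,5}; X {2,3,5,6,7,9}->{2,3}; U {3,4,5,6,7}->{5,6,7} => REVISION
Constraint 3 (W < U) on D(W)={3,5} D(U)={5,6,7}: no change => not a revision
Total revisions = 2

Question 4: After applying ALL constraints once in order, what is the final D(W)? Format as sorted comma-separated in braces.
Constraint 1 (Z < U) on D(Z)={2,4,5,7,8,9} D(U)={2,3,4,5,6,7}: Z {2,4,5,7,8,9}->{2,4,5}; U {2,3,4,5,6,7}->{3,4,5,6,7}
Constraint 2 (W + X = U) on D(W)={3,5,6,7} D(X)={2,3,5,6,7,9} D(U)={3,4,5,6,7}: W {3,5,6,7}->{3,5}; X {2,3,5,6,7,9}->{2,3}; U {3,4,5,6,7}->{5,6,7}
Constraint 3 (W < U) on D(W)={3,5} D(U)={5,6,7}: no change
So after all 3 constraints: D(W) = {3,5}

Answer: {3,5}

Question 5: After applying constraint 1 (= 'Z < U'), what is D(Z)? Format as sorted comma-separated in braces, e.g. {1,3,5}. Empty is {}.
Answer: {2,4,5}

Derivation:
Constraint 1 (Z < U) on D(Z)={2,4,5,7,8,9} D(U)={2,3,4,5,6,7}: Z {2,4,5,7,8,9}->{2,4,5}; U {2,3,4,5,6,7}->{3,4,5,6,7}
So after constraint 1: D(Z) = {2,4,5}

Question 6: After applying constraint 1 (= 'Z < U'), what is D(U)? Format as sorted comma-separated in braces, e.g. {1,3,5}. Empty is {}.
Constraint 1 (Z < U) on D(Z)={2,4,5,7,8,9} D(U)={2,3,4,5,6,7}: Z {2,4,5,7,8,9}->{2,4,5}; U {2,3,4,5,6,7}->{3,4,5,6,7}
So after constraint 1: D(U) = {3,4,5,6,7}

Answer: {3,4,5,6,7}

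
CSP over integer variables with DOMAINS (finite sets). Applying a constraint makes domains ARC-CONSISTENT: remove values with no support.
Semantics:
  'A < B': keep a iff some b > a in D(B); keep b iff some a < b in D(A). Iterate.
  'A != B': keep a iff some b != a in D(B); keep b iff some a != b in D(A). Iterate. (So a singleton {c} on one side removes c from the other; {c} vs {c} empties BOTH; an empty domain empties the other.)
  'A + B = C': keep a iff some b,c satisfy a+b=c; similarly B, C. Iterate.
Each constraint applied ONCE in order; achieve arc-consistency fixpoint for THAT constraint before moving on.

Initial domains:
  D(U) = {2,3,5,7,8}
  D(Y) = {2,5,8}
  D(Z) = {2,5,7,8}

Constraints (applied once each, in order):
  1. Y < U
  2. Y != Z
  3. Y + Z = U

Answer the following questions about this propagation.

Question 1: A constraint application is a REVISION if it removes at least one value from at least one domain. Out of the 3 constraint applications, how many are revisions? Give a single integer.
Answer: 2

Derivation:
Constraint 1 (Y < U) on D(Y)={2,5,8} D(U)={2,3,5,7,8}: Y {2,5,8}->{2,5}; U {2,3,5,7,8}->{3,5,7,8} => REVISION
Constraint 2 (Y != Z) on D(Y)={2,5} D(Z)={2,5,7,8}: no change => not a revision
Constraint 3 (Y + Z = U) on D(Y)={2,5} D(Z)={2,5,7,8} D(U)={3,5,7,8}: Z {2,5,7,8}->{2,5}; U {3,5,7,8}->{7} => REVISION
Total revisions = 2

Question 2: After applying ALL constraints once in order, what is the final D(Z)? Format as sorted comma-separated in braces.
Constraint 1 (Y < U) on D(Y)={2,5,8} D(U)={2,3,5,7,8}: Y {2,5,8}->{2,5}; U {2,3,5,7,8}->{3,5,7,8}
Constraint 2 (Y != Z) on D(Y)={2,5} D(Z)={2,5,7,8}: no change
Constraint 3 (Y + Z = U) on D(Y)={2,5} D(Z)={2,5,7,8} D(U)={3,5,7,8}: Z {2,5,7,8}->{2,5}; U {3,5,7,8}->{7}
So after all 3 constraints: D(Z) = {2,5}

Answer: {2,5}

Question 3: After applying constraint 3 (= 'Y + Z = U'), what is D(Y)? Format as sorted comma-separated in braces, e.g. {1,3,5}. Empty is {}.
Answer: {2,5}

Derivation:
Constraint 1 (Y < U) on D(Y)={2,5,8} D(U)={2,3,5,7,8}: Y {2,5,8}->{2,5}; U {2,3,5,7,8}->{3,5,7,8}
Constraint 2 (Y != Z) on D(Y)={2,5} D(Z)={2,5,7,8}: no change
Constraint 3 (Y + Z = U) on D(Y)={2,5} D(Z)={2,5,7,8} D(U)={3,5,7,8}: Z {2,5,7,8}->{2,5}; U {3,5,7,8}->{7}
So after constraint 3: D(Y) = {2,5}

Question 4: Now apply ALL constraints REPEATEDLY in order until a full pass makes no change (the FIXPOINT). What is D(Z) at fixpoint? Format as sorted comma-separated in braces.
pass 0 (initial): D(Z)={2,5,7,8}
pass 1: U {2,3,5,7,8}->{7}; Y {2,5,8}->{2,5}; Z {2,5,7,8}->{2,5}
pass 2: no change
Fixpoint after 2 passes: D(Z) = {2,5}

Answer: {2,5}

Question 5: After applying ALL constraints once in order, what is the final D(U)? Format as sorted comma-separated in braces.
Answer: {7}

Derivation:
Constraint 1 (Y < U) on D(Y)={2,5,8} D(U)={2,3,5,7,8}: Y {2,5,8}->{2,5}; U {2,3,5,7,8}->{3,5,7,8}
Constraint 2 (Y != Z) on D(Y)={2,5} D(Z)={2,5,7,8}: no change
Constraint 3 (Y + Z = U) on D(Y)={2,5} D(Z)={2,5,7,8} D(U)={3,5,7,8}: Z {2,5,7,8}->{2,5}; U {3,5,7,8}->{7}
So after all 3 constraints: D(U) = {7}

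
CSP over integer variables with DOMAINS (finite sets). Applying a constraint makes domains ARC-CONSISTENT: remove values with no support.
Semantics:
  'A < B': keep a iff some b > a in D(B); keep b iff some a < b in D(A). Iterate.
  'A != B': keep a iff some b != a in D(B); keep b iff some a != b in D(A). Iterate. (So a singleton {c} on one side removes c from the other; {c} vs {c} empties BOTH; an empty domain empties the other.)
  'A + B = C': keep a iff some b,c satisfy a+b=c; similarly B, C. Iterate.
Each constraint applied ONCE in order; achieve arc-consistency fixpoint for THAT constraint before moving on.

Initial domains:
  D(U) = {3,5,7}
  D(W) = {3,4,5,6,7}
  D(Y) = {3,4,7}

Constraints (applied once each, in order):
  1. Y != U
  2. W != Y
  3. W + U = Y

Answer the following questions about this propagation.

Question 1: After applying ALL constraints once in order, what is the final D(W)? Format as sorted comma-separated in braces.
Constraint 1 (Y != U) on D(Y)={3,4,7} D(U)={3,5,7}: no change
Constraint 2 (W != Y) on D(W)={3,4,5,6,7} D(Y)={3,4,7}: no change
Constraint 3 (W + U = Y) on D(W)={3,4,5,6,7} D(U)={3,5,7} D(Y)={3,4,7}: W {3,4,5,6,7}->{4}; U {3,5,7}->{3}; Y {3,4,7}->{7}
So after all 3 constraints: D(W) = {4}

Answer: {4}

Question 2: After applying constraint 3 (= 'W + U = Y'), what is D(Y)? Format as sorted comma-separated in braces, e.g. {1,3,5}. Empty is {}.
Answer: {7}

Derivation:
Constraint 1 (Y != U) on D(Y)={3,4,7} D(U)={3,5,7}: no change
Constraint 2 (W != Y) on D(W)={3,4,5,6,7} D(Y)={3,4,7}: no change
Constraint 3 (W + U = Y) on D(W)={3,4,5,6,7} D(U)={3,5,7} D(Y)={3,4,7}: W {3,4,5,6,7}->{4}; U {3,5,7}->{3}; Y {3,4,7}->{7}
So after constraint 3: D(Y) = {7}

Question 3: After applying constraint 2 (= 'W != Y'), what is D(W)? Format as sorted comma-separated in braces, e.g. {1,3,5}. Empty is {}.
Constraint 1 (Y != U) on D(Y)={3,4,7} D(U)={3,5,7}: no change
Constraint 2 (W != Y) on D(W)={3,4,5,6,7} D(Y)={3,4,7}: no change
So after constraint 2: D(W) = {3,4,5,6,7}

Answer: {3,4,5,6,7}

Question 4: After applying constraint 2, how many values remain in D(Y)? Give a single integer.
Constraint 1 (Y != U) on D(Y)={3,4,7} D(U)={3,5,7}: no change
Constraint 2 (W != Y) on D(W)={3,4,5,6,7} D(Y)={3,4,7}: no change
So after constraint 2: D(Y)={3,4,7}, size = 3

Answer: 3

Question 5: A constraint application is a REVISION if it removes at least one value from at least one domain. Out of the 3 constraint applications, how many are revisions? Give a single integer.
Constraint 1 (Y != U) on D(Y)={3,4,7} D(U)={3,5,7}: no change => not a revision
Constraint 2 (W != Y) on D(W)={3,4,5,6,7} D(Y)={3,4,7}: no change => not a revision
Constraint 3 (W + U = Y) on D(W)={3,4,5,6,7} D(U)={3,5,7} D(Y)={3,4,7}: W {3,4,5,6,7}->{4}; U {3,5,7}->{3}; Y {3,4,7}->{7} => REVISION
Total revisions = 1

Answer: 1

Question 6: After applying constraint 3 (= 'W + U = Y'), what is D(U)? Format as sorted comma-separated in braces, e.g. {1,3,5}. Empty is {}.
Constraint 1 (Y != U) on D(Y)={3,4,7} D(U)={3,5,7}: no change
Constraint 2 (W != Y) on D(W)={3,4,5,6,7} D(Y)={3,4,7}: no change
Constraint 3 (W + U = Y) on D(W)={3,4,5,6,7} D(U)={3,5,7} D(Y)={3,4,7}: W {3,4,5,6,7}->{4}; U {3,5,7}->{3}; Y {3,4,7}->{7}
So after constraint 3: D(U) = {3}

Answer: {3}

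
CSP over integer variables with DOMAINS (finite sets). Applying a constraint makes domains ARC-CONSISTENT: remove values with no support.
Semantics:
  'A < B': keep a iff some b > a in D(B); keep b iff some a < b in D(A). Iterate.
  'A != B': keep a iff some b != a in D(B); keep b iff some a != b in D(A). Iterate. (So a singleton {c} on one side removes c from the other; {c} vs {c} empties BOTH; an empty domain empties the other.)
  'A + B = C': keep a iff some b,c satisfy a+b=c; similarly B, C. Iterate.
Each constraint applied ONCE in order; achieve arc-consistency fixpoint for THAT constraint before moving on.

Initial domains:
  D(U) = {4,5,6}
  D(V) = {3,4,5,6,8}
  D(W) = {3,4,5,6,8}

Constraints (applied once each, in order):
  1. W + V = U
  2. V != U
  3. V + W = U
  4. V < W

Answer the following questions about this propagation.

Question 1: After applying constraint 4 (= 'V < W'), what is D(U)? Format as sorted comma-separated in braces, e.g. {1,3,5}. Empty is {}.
Constraint 1 (W + V = U) on D(W)={3,4,5,6,8} D(V)={3,4,5,6,8} D(U)={4,5,6}: W {3,4,5,6,8}->{3}; V {3,4,5,6,8}->{3}; U {4,5,6}->{6}
Constraint 2 (V != U) on D(V)={3} D(U)={6}: no change
Constraint 3 (V + W = U) on D(V)={3} D(W)={3} D(U)={6}: no change
Constraint 4 (V < W) on D(V)={3} D(W)={3}: V {3}->{}; W {3}->{}
So after constraint 4: D(U) = {6}

Answer: {6}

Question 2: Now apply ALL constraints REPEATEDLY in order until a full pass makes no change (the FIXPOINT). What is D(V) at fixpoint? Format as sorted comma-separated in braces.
pass 0 (initial): D(V)={3,4,5,6,8}
pass 1: U {4,5,6}->{6}; V {3,4,5,6,8}->{}; W {3,4,5,6,8}->{}
pass 2: U {6}->{}
pass 3: no change
Fixpoint after 3 passes: D(V) = {}

Answer: {}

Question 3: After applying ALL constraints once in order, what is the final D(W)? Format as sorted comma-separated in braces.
Answer: {}

Derivation:
Constraint 1 (W + V = U) on D(W)={3,4,5,6,8} D(V)={3,4,5,6,8} D(U)={4,5,6}: W {3,4,5,6,8}->{3}; V {3,4,5,6,8}->{3}; U {4,5,6}->{6}
Constraint 2 (V != U) on D(V)={3} D(U)={6}: no change
Constraint 3 (V + W = U) on D(V)={3} D(W)={3} D(U)={6}: no change
Constraint 4 (V < W) on D(V)={3} D(W)={3}: V {3}->{}; W {3}->{}
So after all 4 constraints: D(W) = {}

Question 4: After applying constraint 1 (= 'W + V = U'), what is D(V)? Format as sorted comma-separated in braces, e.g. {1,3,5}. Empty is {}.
Constraint 1 (W + V = U) on D(W)={3,4,5,6,8} D(V)={3,4,5,6,8} D(U)={4,5,6}: W {3,4,5,6,8}->{3}; V {3,4,5,6,8}->{3}; U {4,5,6}->{6}
So after constraint 1: D(V) = {3}

Answer: {3}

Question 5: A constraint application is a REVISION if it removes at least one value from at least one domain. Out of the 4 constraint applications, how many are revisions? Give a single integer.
Answer: 2

Derivation:
Constraint 1 (W + V = U) on D(W)={3,4,5,6,8} D(V)={3,4,5,6,8} D(U)={4,5,6}: W {3,4,5,6,8}->{3}; V {3,4,5,6,8}->{3}; U {4,5,6}->{6} => REVISION
Constraint 2 (V != U) on D(V)={3} D(U)={6}: no change => not a revision
Constraint 3 (V + W = U) on D(V)={3} D(W)={3} D(U)={6}: no change => not a revision
Constraint 4 (V < W) on D(V)={3} D(W)={3}: V {3}->{}; W {3}->{} => REVISION
Total revisions = 2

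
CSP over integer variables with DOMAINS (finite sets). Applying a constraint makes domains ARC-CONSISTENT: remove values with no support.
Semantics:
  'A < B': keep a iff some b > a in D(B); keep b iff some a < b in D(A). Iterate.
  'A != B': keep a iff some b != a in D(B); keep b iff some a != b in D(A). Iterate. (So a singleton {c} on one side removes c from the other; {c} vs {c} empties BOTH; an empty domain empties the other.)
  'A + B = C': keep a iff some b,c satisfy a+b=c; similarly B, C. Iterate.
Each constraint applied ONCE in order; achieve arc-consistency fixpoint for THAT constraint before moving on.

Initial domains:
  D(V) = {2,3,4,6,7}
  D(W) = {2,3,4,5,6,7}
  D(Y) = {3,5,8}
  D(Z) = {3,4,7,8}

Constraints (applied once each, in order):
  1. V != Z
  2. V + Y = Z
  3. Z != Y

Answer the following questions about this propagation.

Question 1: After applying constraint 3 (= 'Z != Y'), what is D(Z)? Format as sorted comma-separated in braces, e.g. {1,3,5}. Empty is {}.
Answer: {7,8}

Derivation:
Constraint 1 (V != Z) on D(V)={2,3,4,6,7} D(Z)={3,4,7,8}: no change
Constraint 2 (V + Y = Z) on D(V)={2,3,4,6,7} D(Y)={3,5,8} D(Z)={3,4,7,8}: V {2,3,4,6,7}->{2,3,4}; Y {3,5,8}->{3,5}; Z {3,4,7,8}->{7,8}
Constraint 3 (Z != Y) on D(Z)={7,8} D(Y)={3,5}: no change
So after constraint 3: D(Z) = {7,8}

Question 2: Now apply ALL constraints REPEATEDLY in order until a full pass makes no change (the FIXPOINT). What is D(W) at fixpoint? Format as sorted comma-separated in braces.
Answer: {2,3,4,5,6,7}

Derivation:
pass 0 (initial): D(W)={2,3,4,5,6,7}
pass 1: V {2,3,4,6,7}->{2,3,4}; Y {3,5,8}->{3,5}; Z {3,4,7,8}->{7,8}
pass 2: no change
Fixpoint after 2 passes: D(W) = {2,3,4,5,6,7}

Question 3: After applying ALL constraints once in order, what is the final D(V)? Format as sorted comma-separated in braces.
Constraint 1 (V != Z) on D(V)={2,3,4,6,7} D(Z)={3,4,7,8}: no change
Constraint 2 (V + Y = Z) on D(V)={2,3,4,6,7} D(Y)={3,5,8} D(Z)={3,4,7,8}: V {2,3,4,6,7}->{2,3,4}; Y {3,5,8}->{3,5}; Z {3,4,7,8}->{7,8}
Constraint 3 (Z != Y) on D(Z)={7,8} D(Y)={3,5}: no change
So after all 3 constraints: D(V) = {2,3,4}

Answer: {2,3,4}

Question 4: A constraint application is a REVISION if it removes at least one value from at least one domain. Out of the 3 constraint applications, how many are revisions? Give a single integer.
Answer: 1

Derivation:
Constraint 1 (V != Z) on D(V)={2,3,4,6,7} D(Z)={3,4,7,8}: no change => not a revision
Constraint 2 (V + Y = Z) on D(V)={2,3,4,6,7} D(Y)={3,5,8} D(Z)={3,4,7,8}: V {2,3,4,6,7}->{2,3,4}; Y {3,5,8}->{3,5}; Z {3,4,7,8}->{7,8} => REVISION
Constraint 3 (Z != Y) on D(Z)={7,8} D(Y)={3,5}: no change => not a revision
Total revisions = 1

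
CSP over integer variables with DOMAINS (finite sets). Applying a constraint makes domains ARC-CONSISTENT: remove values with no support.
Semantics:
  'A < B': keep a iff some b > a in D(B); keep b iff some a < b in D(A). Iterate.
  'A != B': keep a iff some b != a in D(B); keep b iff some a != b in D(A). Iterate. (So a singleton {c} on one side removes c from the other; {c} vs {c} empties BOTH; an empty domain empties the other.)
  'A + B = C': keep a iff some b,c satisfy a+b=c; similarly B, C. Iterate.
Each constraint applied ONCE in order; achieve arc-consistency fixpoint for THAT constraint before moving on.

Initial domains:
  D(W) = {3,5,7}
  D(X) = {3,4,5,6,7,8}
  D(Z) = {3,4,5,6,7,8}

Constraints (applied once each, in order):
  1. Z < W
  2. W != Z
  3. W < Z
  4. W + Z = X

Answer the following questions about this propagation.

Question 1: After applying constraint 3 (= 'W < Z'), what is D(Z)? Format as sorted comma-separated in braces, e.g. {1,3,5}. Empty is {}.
Answer: {6}

Derivation:
Constraint 1 (Z < W) on D(Z)={3,4,5,6,7,8} D(W)={3,5,7}: Z {3,4,5,6,7,8}->{3,4,5,6}; W {3,5,7}->{5,7}
Constraint 2 (W != Z) on D(W)={5,7} D(Z)={3,4,5,6}: no change
Constraint 3 (W < Z) on D(W)={5,7} D(Z)={3,4,5,6}: W {5,7}->{5}; Z {3,4,5,6}->{6}
So after constraint 3: D(Z) = {6}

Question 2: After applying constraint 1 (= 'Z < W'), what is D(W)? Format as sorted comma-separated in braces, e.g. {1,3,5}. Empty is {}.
Answer: {5,7}

Derivation:
Constraint 1 (Z < W) on D(Z)={3,4,5,6,7,8} D(W)={3,5,7}: Z {3,4,5,6,7,8}->{3,4,5,6}; W {3,5,7}->{5,7}
So after constraint 1: D(W) = {5,7}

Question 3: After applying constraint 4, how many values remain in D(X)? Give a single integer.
Answer: 0

Derivation:
Constraint 1 (Z < W) on D(Z)={3,4,5,6,7,8} D(W)={3,5,7}: Z {3,4,5,6,7,8}->{3,4,5,6}; W {3,5,7}->{5,7}
Constraint 2 (W != Z) on D(W)={5,7} D(Z)={3,4,5,6}: no change
Constraint 3 (W < Z) on D(W)={5,7} D(Z)={3,4,5,6}: W {5,7}->{5}; Z {3,4,5,6}->{6}
Constraint 4 (W + Z = X) on D(W)={5} D(Z)={6} D(X)={3,4,5,6,7,8}: W {5}->{}; Z {6}->{}; X {3,4,5,6,7,8}->{}
So after constraint 4: D(X)={}, size = 0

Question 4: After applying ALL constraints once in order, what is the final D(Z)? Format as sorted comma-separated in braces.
Answer: {}

Derivation:
Constraint 1 (Z < W) on D(Z)={3,4,5,6,7,8} D(W)={3,5,7}: Z {3,4,5,6,7,8}->{3,4,5,6}; W {3,5,7}->{5,7}
Constraint 2 (W != Z) on D(W)={5,7} D(Z)={3,4,5,6}: no change
Constraint 3 (W < Z) on D(W)={5,7} D(Z)={3,4,5,6}: W {5,7}->{5}; Z {3,4,5,6}->{6}
Constraint 4 (W + Z = X) on D(W)={5} D(Z)={6} D(X)={3,4,5,6,7,8}: W {5}->{}; Z {6}->{}; X {3,4,5,6,7,8}->{}
So after all 4 constraints: D(Z) = {}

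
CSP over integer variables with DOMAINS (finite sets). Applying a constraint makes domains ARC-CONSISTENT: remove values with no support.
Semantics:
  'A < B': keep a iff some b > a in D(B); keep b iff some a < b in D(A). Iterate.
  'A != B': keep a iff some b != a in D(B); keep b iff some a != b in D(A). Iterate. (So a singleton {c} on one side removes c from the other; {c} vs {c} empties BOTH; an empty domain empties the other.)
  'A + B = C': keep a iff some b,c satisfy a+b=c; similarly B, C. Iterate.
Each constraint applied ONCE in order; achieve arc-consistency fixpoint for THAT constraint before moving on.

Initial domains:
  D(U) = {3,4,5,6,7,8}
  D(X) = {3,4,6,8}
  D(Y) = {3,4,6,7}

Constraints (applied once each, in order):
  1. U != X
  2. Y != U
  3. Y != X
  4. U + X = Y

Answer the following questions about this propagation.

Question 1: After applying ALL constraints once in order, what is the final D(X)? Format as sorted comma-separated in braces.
Answer: {3,4}

Derivation:
Constraint 1 (U != X) on D(U)={3,4,5,6,7,8} D(X)={3,4,6,8}: no change
Constraint 2 (Y != U) on D(Y)={3,4,6,7} D(U)={3,4,5,6,7,8}: no change
Constraint 3 (Y != X) on D(Y)={3,4,6,7} D(X)={3,4,6,8}: no change
Constraint 4 (U + X = Y) on D(U)={3,4,5,6,7,8} D(X)={3,4,6,8} D(Y)={3,4,6,7}: U {3,4,5,6,7,8}->{3,4}; X {3,4,6,8}->{3,4}; Y {3,4,6,7}->{6,7}
So after all 4 constraints: D(X) = {3,4}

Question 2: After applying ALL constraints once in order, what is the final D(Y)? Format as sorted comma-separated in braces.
Answer: {6,7}

Derivation:
Constraint 1 (U != X) on D(U)={3,4,5,6,7,8} D(X)={3,4,6,8}: no change
Constraint 2 (Y != U) on D(Y)={3,4,6,7} D(U)={3,4,5,6,7,8}: no change
Constraint 3 (Y != X) on D(Y)={3,4,6,7} D(X)={3,4,6,8}: no change
Constraint 4 (U + X = Y) on D(U)={3,4,5,6,7,8} D(X)={3,4,6,8} D(Y)={3,4,6,7}: U {3,4,5,6,7,8}->{3,4}; X {3,4,6,8}->{3,4}; Y {3,4,6,7}->{6,7}
So after all 4 constraints: D(Y) = {6,7}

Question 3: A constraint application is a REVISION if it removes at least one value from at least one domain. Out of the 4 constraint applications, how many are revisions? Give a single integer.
Answer: 1

Derivation:
Constraint 1 (U != X) on D(U)={3,4,5,6,7,8} D(X)={3,4,6,8}: no change => not a revision
Constraint 2 (Y != U) on D(Y)={3,4,6,7} D(U)={3,4,5,6,7,8}: no change => not a revision
Constraint 3 (Y != X) on D(Y)={3,4,6,7} D(X)={3,4,6,8}: no change => not a revision
Constraint 4 (U + X = Y) on D(U)={3,4,5,6,7,8} D(X)={3,4,6,8} D(Y)={3,4,6,7}: U {3,4,5,6,7,8}->{3,4}; X {3,4,6,8}->{3,4}; Y {3,4,6,7}->{6,7} => REVISION
Total revisions = 1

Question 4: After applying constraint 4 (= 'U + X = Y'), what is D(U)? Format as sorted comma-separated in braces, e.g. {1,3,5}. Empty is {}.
Answer: {3,4}

Derivation:
Constraint 1 (U != X) on D(U)={3,4,5,6,7,8} D(X)={3,4,6,8}: no change
Constraint 2 (Y != U) on D(Y)={3,4,6,7} D(U)={3,4,5,6,7,8}: no change
Constraint 3 (Y != X) on D(Y)={3,4,6,7} D(X)={3,4,6,8}: no change
Constraint 4 (U + X = Y) on D(U)={3,4,5,6,7,8} D(X)={3,4,6,8} D(Y)={3,4,6,7}: U {3,4,5,6,7,8}->{3,4}; X {3,4,6,8}->{3,4}; Y {3,4,6,7}->{6,7}
So after constraint 4: D(U) = {3,4}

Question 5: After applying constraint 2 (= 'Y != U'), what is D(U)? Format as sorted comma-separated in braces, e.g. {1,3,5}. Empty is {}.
Answer: {3,4,5,6,7,8}

Derivation:
Constraint 1 (U != X) on D(U)={3,4,5,6,7,8} D(X)={3,4,6,8}: no change
Constraint 2 (Y != U) on D(Y)={3,4,6,7} D(U)={3,4,5,6,7,8}: no change
So after constraint 2: D(U) = {3,4,5,6,7,8}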